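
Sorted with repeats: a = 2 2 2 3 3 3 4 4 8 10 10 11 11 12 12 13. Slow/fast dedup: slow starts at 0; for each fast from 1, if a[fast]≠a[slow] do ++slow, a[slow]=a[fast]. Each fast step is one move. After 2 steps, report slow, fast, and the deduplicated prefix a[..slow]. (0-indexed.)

slow=0, fast=3, prefix=[2]

(s=0,f=1) a[fast]=2=a[slow] dup → fast++
(s=0,f=2) a[fast]=2=a[slow] dup → fast++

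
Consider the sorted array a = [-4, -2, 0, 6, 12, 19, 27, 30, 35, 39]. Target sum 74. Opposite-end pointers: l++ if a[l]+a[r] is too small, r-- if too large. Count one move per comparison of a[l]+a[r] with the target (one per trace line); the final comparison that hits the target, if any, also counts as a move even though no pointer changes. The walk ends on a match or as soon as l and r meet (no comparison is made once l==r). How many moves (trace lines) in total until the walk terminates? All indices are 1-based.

l=1 r=10: -4+39=35 <74, l++
l=2 r=10: -2+39=37 <74, l++
l=3 r=10: 0+39=39 <74, l++
l=4 r=10: 6+39=45 <74, l++
l=5 r=10: 12+39=51 <74, l++
l=6 r=10: 19+39=58 <74, l++
l=7 r=10: 27+39=66 <74, l++
l=8 r=10: 30+39=69 <74, l++
l=9 r=10: 35+39=74, found

9 moves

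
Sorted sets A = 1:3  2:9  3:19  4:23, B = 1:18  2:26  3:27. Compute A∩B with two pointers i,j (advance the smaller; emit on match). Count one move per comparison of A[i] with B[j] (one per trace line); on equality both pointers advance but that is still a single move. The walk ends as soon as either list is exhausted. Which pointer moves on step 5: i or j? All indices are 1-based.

i=1 j=1: 3<18, i++
i=2 j=1: 9<18, i++
i=3 j=1: 19>18, j++
i=3 j=2: 19<26, i++
i=4 j=2: 23<26, i++

i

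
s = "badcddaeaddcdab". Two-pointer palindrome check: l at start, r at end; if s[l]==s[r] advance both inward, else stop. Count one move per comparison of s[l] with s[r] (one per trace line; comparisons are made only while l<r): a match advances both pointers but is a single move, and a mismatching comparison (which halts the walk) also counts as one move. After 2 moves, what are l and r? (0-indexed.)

l=2, r=12

l=0 r=14: 'b'=='b', l++,r--
l=1 r=13: 'a'=='a', l++,r--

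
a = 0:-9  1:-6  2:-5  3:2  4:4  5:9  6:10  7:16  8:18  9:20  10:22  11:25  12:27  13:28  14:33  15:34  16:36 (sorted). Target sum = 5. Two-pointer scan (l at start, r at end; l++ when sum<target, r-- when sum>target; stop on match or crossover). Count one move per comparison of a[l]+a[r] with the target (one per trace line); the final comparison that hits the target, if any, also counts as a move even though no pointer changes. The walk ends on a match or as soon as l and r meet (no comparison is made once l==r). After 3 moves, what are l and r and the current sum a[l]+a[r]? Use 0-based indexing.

[0,16] -9+36=27 >5 → r--
[0,15] -9+34=25 >5 → r--
[0,14] -9+33=24 >5 → r--

l=0, r=13, sum=19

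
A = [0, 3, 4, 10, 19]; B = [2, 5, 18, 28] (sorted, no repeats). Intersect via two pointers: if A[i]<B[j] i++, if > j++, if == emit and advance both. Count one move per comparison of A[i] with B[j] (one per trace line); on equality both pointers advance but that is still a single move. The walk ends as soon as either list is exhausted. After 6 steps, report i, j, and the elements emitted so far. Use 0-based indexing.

i=4, j=2, emitted=[]

[i=0,j=0] 0<2 → i++
[i=1,j=0] 3>2 → j++
[i=1,j=1] 3<5 → i++
[i=2,j=1] 4<5 → i++
[i=3,j=1] 10>5 → j++
[i=3,j=2] 10<18 → i++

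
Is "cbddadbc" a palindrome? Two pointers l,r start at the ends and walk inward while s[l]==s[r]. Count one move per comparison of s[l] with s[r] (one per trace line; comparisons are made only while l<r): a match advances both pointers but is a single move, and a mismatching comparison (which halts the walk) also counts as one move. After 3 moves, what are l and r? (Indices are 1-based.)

l=4, r=5

[1,8] 'c'=='c' → l++,r--
[2,7] 'b'=='b' → l++,r--
[3,6] 'd'=='d' → l++,r--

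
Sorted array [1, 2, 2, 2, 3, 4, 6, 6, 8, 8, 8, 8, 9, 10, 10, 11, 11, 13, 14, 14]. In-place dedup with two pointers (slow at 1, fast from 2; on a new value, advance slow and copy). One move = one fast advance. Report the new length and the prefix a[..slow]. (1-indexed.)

length 11; prefix = [1, 2, 3, 4, 6, 8, 9, 10, 11, 13, 14]

slow=1 fast=2: a[fast]=2≠a[slow]=1 write a[2]=2, slow++,fast++
slow=2 fast=3: a[fast]=2=a[slow] dup, fast++
slow=2 fast=4: a[fast]=2=a[slow] dup, fast++
slow=2 fast=5: a[fast]=3≠a[slow]=2 write a[3]=3, slow++,fast++
slow=3 fast=6: a[fast]=4≠a[slow]=3 write a[4]=4, slow++,fast++
slow=4 fast=7: a[fast]=6≠a[slow]=4 write a[5]=6, slow++,fast++
slow=5 fast=8: a[fast]=6=a[slow] dup, fast++
slow=5 fast=9: a[fast]=8≠a[slow]=6 write a[6]=8, slow++,fast++
slow=6 fast=10: a[fast]=8=a[slow] dup, fast++
slow=6 fast=11: a[fast]=8=a[slow] dup, fast++
slow=6 fast=12: a[fast]=8=a[slow] dup, fast++
slow=6 fast=13: a[fast]=9≠a[slow]=8 write a[7]=9, slow++,fast++
slow=7 fast=14: a[fast]=10≠a[slow]=9 write a[8]=10, slow++,fast++
slow=8 fast=15: a[fast]=10=a[slow] dup, fast++
slow=8 fast=16: a[fast]=11≠a[slow]=10 write a[9]=11, slow++,fast++
slow=9 fast=17: a[fast]=11=a[slow] dup, fast++
slow=9 fast=18: a[fast]=13≠a[slow]=11 write a[10]=13, slow++,fast++
slow=10 fast=19: a[fast]=14≠a[slow]=13 write a[11]=14, slow++,fast++
slow=11 fast=20: a[fast]=14=a[slow] dup, fast++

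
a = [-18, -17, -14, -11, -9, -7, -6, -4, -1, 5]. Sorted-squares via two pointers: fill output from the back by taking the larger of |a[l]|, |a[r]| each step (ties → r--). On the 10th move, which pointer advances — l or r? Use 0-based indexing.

[0,9] |-18|>|5| out[9]=324 → l++
[1,9] |-17|>|5| out[8]=289 → l++
[2,9] |-14|>|5| out[7]=196 → l++
[3,9] |-11|>|5| out[6]=121 → l++
[4,9] |-9|>|5| out[5]=81 → l++
[5,9] |-7|>|5| out[4]=49 → l++
[6,9] |-6|>|5| out[3]=36 → l++
[7,9] |-4|<=|5| out[2]=25 → r--
[7,8] |-4|>|-1| out[1]=16 → l++
[8,8] |-1|<=|-1| out[0]=1 → r--

r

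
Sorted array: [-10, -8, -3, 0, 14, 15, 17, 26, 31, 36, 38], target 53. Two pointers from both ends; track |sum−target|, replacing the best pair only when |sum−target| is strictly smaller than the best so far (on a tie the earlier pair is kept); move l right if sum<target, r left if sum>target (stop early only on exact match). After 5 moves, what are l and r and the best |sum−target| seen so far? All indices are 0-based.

[0,10] -10+38=28 d=25 * → l++
[1,10] -8+38=30 d=23 * → l++
[2,10] -3+38=35 d=18 * → l++
[3,10] 0+38=38 d=15 * → l++
[4,10] 14+38=52 d=1 * → l++

l=5, r=10, best |Δ|=1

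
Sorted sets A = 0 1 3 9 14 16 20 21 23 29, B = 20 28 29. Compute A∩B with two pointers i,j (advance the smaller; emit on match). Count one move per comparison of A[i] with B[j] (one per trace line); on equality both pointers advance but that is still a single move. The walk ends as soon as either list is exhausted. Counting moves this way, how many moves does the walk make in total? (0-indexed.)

i=0 j=0: 0<20, i++
i=1 j=0: 1<20, i++
i=2 j=0: 3<20, i++
i=3 j=0: 9<20, i++
i=4 j=0: 14<20, i++
i=5 j=0: 16<20, i++
i=6 j=0: 20==20 emit, i++,j++
i=7 j=1: 21<28, i++
i=8 j=1: 23<28, i++
i=9 j=1: 29>28, j++
i=9 j=2: 29==29 emit, i++,j++

11 moves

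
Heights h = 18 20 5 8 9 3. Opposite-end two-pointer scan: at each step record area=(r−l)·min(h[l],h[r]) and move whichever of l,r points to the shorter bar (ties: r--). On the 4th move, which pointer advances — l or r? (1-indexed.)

l=1 r=6: min(18,3)*5=15 best=15 *, r--
l=1 r=5: min(18,9)*4=36 best=36 *, r--
l=1 r=4: min(18,8)*3=24 best=36, r--
l=1 r=3: min(18,5)*2=10 best=36, r--

r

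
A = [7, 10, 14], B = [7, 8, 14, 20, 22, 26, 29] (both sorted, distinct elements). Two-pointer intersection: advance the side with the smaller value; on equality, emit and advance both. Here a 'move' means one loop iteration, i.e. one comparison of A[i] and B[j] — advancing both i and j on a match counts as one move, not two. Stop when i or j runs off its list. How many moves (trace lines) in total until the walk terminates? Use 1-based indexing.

4 moves

[i=1,j=1] 7==7 emit → i++,j++
[i=2,j=2] 10>8 → j++
[i=2,j=3] 10<14 → i++
[i=3,j=3] 14==14 emit → i++,j++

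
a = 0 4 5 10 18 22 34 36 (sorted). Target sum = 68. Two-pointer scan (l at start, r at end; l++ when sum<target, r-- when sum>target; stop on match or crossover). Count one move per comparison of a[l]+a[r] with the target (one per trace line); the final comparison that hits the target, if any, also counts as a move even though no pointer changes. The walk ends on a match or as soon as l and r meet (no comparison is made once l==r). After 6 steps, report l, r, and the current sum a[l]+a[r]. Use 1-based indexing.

[1,8] 0+36=36 <68 → l++
[2,8] 4+36=40 <68 → l++
[3,8] 5+36=41 <68 → l++
[4,8] 10+36=46 <68 → l++
[5,8] 18+36=54 <68 → l++
[6,8] 22+36=58 <68 → l++

l=7, r=8, sum=70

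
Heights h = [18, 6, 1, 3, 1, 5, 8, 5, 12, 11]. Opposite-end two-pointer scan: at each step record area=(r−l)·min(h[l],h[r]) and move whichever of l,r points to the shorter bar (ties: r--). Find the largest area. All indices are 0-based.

[0,9] min(18,11)*9=99 best=99 * → r--
[0,8] min(18,12)*8=96 best=99 → r--
[0,7] min(18,5)*7=35 best=99 → r--
[0,6] min(18,8)*6=48 best=99 → r--
[0,5] min(18,5)*5=25 best=99 → r--
[0,4] min(18,1)*4=4 best=99 → r--
[0,3] min(18,3)*3=9 best=99 → r--
[0,2] min(18,1)*2=2 best=99 → r--
[0,1] min(18,6)*1=6 best=99 → r--

max area = 99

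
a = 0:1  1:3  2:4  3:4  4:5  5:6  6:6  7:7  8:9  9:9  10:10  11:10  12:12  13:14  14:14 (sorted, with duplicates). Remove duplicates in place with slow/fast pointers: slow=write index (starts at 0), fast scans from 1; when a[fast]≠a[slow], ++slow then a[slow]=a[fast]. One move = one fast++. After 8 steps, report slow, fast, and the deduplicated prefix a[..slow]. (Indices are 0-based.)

(s=0,f=1) a[fast]=3≠a[slow]=1 write a[1]=3 → slow++,fast++
(s=1,f=2) a[fast]=4≠a[slow]=3 write a[2]=4 → slow++,fast++
(s=2,f=3) a[fast]=4=a[slow] dup → fast++
(s=2,f=4) a[fast]=5≠a[slow]=4 write a[3]=5 → slow++,fast++
(s=3,f=5) a[fast]=6≠a[slow]=5 write a[4]=6 → slow++,fast++
(s=4,f=6) a[fast]=6=a[slow] dup → fast++
(s=4,f=7) a[fast]=7≠a[slow]=6 write a[5]=7 → slow++,fast++
(s=5,f=8) a[fast]=9≠a[slow]=7 write a[6]=9 → slow++,fast++

slow=6, fast=9, prefix=[1, 3, 4, 5, 6, 7, 9]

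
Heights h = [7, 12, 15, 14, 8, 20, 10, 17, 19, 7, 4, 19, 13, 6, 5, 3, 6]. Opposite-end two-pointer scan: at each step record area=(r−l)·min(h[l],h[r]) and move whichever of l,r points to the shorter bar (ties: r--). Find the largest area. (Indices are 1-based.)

l=1 r=17: min(7,6)*16=96 best=96 *, r--
l=1 r=16: min(7,3)*15=45 best=96, r--
l=1 r=15: min(7,5)*14=70 best=96, r--
l=1 r=14: min(7,6)*13=78 best=96, r--
l=1 r=13: min(7,13)*12=84 best=96, l++
l=2 r=13: min(12,13)*11=132 best=132 *, l++
l=3 r=13: min(15,13)*10=130 best=132, r--
l=3 r=12: min(15,19)*9=135 best=135 *, l++
l=4 r=12: min(14,19)*8=112 best=135, l++
l=5 r=12: min(8,19)*7=56 best=135, l++
l=6 r=12: min(20,19)*6=114 best=135, r--
l=6 r=11: min(20,4)*5=20 best=135, r--
l=6 r=10: min(20,7)*4=28 best=135, r--
l=6 r=9: min(20,19)*3=57 best=135, r--
l=6 r=8: min(20,17)*2=34 best=135, r--
l=6 r=7: min(20,10)*1=10 best=135, r--

max area = 135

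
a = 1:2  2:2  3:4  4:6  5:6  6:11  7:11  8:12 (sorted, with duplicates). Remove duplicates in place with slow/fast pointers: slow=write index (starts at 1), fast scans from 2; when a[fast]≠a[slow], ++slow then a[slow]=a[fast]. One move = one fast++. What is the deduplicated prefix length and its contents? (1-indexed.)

(s=1,f=2) a[fast]=2=a[slow] dup → fast++
(s=1,f=3) a[fast]=4≠a[slow]=2 write a[2]=4 → slow++,fast++
(s=2,f=4) a[fast]=6≠a[slow]=4 write a[3]=6 → slow++,fast++
(s=3,f=5) a[fast]=6=a[slow] dup → fast++
(s=3,f=6) a[fast]=11≠a[slow]=6 write a[4]=11 → slow++,fast++
(s=4,f=7) a[fast]=11=a[slow] dup → fast++
(s=4,f=8) a[fast]=12≠a[slow]=11 write a[5]=12 → slow++,fast++

length 5; prefix = [2, 4, 6, 11, 12]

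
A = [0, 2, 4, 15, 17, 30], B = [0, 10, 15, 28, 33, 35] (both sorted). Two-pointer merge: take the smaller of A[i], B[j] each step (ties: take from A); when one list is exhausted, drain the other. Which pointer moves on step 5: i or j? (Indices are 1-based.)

i=1 j=1: A[i]=0<=B[j]=0 take 0, i++
i=2 j=1: A[i]=2>B[j]=0 take 0, j++
i=2 j=2: A[i]=2<=B[j]=10 take 2, i++
i=3 j=2: A[i]=4<=B[j]=10 take 4, i++
i=4 j=2: A[i]=15>B[j]=10 take 10, j++

j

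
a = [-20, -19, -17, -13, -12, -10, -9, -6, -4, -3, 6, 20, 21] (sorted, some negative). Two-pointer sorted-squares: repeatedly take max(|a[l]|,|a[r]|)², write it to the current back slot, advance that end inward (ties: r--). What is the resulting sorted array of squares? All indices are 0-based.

[9, 16, 36, 36, 81, 100, 144, 169, 289, 361, 400, 400, 441]

[0,12] |-20|<=|21| out[12]=441 → r--
[0,11] |-20|<=|20| out[11]=400 → r--
[0,10] |-20|>|6| out[10]=400 → l++
[1,10] |-19|>|6| out[9]=361 → l++
[2,10] |-17|>|6| out[8]=289 → l++
[3,10] |-13|>|6| out[7]=169 → l++
[4,10] |-12|>|6| out[6]=144 → l++
[5,10] |-10|>|6| out[5]=100 → l++
[6,10] |-9|>|6| out[4]=81 → l++
[7,10] |-6|<=|6| out[3]=36 → r--
[7,9] |-6|>|-3| out[2]=36 → l++
[8,9] |-4|>|-3| out[1]=16 → l++
[9,9] |-3|<=|-3| out[0]=9 → r--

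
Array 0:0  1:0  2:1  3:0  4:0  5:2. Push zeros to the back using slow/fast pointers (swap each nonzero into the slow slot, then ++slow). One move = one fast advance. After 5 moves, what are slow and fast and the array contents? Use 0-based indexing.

slow=0 fast=0: a[fast]=0, fast++
slow=0 fast=1: a[fast]=0, fast++
slow=0 fast=2: a[fast]=1≠0 swap→a[0]=1, slow++,fast++
slow=1 fast=3: a[fast]=0, fast++
slow=1 fast=4: a[fast]=0, fast++

slow=1, fast=5, a=[1, 0, 0, 0, 0, 2]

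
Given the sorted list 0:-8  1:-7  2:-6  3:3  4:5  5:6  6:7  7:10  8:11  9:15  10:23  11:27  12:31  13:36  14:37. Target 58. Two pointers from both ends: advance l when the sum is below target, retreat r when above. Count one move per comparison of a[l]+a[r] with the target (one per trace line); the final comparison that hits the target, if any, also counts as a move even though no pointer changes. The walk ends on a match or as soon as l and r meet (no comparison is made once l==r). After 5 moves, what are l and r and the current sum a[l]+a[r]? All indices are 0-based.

l=5, r=14, sum=43

[0,14] -8+37=29 <58 → l++
[1,14] -7+37=30 <58 → l++
[2,14] -6+37=31 <58 → l++
[3,14] 3+37=40 <58 → l++
[4,14] 5+37=42 <58 → l++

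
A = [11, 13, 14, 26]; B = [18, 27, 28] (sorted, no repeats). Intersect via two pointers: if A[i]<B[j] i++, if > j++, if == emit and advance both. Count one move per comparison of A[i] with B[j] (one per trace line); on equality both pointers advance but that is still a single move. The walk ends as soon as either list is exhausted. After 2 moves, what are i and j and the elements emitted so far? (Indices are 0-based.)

i=2, j=0, emitted=[]

i=0 j=0: 11<18, i++
i=1 j=0: 13<18, i++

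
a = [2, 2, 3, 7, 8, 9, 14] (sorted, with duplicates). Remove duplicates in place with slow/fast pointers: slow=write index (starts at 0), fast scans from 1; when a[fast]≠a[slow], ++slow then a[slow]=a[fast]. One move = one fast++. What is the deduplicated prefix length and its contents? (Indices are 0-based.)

slow=0 fast=1: a[fast]=2=a[slow] dup, fast++
slow=0 fast=2: a[fast]=3≠a[slow]=2 write a[1]=3, slow++,fast++
slow=1 fast=3: a[fast]=7≠a[slow]=3 write a[2]=7, slow++,fast++
slow=2 fast=4: a[fast]=8≠a[slow]=7 write a[3]=8, slow++,fast++
slow=3 fast=5: a[fast]=9≠a[slow]=8 write a[4]=9, slow++,fast++
slow=4 fast=6: a[fast]=14≠a[slow]=9 write a[5]=14, slow++,fast++

length 6; prefix = [2, 3, 7, 8, 9, 14]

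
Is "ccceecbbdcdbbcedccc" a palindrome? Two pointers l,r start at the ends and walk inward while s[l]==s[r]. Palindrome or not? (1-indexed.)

[1,19] 'c'=='c' → l++,r--
[2,18] 'c'=='c' → l++,r--
[3,17] 'c'=='c' → l++,r--
[4,16] 'e'!='d' → stop

not a palindrome (mismatch at 4,16)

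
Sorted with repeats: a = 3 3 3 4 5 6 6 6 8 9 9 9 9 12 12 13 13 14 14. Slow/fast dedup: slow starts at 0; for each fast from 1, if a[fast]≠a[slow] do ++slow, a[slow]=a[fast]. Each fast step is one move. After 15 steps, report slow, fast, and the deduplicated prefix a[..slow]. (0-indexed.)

slow=7, fast=16, prefix=[3, 4, 5, 6, 8, 9, 12, 13]

(s=0,f=1) a[fast]=3=a[slow] dup → fast++
(s=0,f=2) a[fast]=3=a[slow] dup → fast++
(s=0,f=3) a[fast]=4≠a[slow]=3 write a[1]=4 → slow++,fast++
(s=1,f=4) a[fast]=5≠a[slow]=4 write a[2]=5 → slow++,fast++
(s=2,f=5) a[fast]=6≠a[slow]=5 write a[3]=6 → slow++,fast++
(s=3,f=6) a[fast]=6=a[slow] dup → fast++
(s=3,f=7) a[fast]=6=a[slow] dup → fast++
(s=3,f=8) a[fast]=8≠a[slow]=6 write a[4]=8 → slow++,fast++
(s=4,f=9) a[fast]=9≠a[slow]=8 write a[5]=9 → slow++,fast++
(s=5,f=10) a[fast]=9=a[slow] dup → fast++
(s=5,f=11) a[fast]=9=a[slow] dup → fast++
(s=5,f=12) a[fast]=9=a[slow] dup → fast++
(s=5,f=13) a[fast]=12≠a[slow]=9 write a[6]=12 → slow++,fast++
(s=6,f=14) a[fast]=12=a[slow] dup → fast++
(s=6,f=15) a[fast]=13≠a[slow]=12 write a[7]=13 → slow++,fast++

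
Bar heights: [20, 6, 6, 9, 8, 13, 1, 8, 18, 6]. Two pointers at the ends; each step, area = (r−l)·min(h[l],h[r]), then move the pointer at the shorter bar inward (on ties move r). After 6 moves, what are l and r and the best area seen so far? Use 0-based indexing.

l=0, r=3, best area=144

l=0 r=9: min(20,6)*9=54 best=54 *, r--
l=0 r=8: min(20,18)*8=144 best=144 *, r--
l=0 r=7: min(20,8)*7=56 best=144, r--
l=0 r=6: min(20,1)*6=6 best=144, r--
l=0 r=5: min(20,13)*5=65 best=144, r--
l=0 r=4: min(20,8)*4=32 best=144, r--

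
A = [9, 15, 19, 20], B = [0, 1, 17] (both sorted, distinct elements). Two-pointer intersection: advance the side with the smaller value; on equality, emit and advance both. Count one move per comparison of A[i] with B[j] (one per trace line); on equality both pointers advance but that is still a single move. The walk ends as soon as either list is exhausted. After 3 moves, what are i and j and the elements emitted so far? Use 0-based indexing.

[i=0,j=0] 9>0 → j++
[i=0,j=1] 9>1 → j++
[i=0,j=2] 9<17 → i++

i=1, j=2, emitted=[]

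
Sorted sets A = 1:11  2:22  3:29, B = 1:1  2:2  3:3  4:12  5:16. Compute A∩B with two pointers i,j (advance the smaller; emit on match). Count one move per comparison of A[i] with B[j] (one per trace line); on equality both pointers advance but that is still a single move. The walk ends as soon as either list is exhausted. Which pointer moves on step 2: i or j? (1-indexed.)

j

i=1 j=1: 11>1, j++
i=1 j=2: 11>2, j++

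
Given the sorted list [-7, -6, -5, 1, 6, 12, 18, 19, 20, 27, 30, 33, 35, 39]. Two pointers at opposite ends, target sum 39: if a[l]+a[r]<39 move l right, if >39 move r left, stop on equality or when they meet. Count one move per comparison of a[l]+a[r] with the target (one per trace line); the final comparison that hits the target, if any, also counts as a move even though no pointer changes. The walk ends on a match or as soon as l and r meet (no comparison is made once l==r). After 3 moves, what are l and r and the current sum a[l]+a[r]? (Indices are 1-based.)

l=1 r=14: -7+39=32 <39, l++
l=2 r=14: -6+39=33 <39, l++
l=3 r=14: -5+39=34 <39, l++

l=4, r=14, sum=40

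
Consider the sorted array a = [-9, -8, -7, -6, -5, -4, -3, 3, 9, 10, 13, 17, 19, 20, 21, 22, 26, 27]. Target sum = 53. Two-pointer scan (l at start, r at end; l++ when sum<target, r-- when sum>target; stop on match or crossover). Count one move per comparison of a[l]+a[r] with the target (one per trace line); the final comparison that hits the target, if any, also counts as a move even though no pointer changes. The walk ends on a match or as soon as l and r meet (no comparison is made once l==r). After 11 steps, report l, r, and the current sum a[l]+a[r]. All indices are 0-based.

l=11, r=17, sum=44

[0,17] -9+27=18 <53 → l++
[1,17] -8+27=19 <53 → l++
[2,17] -7+27=20 <53 → l++
[3,17] -6+27=21 <53 → l++
[4,17] -5+27=22 <53 → l++
[5,17] -4+27=23 <53 → l++
[6,17] -3+27=24 <53 → l++
[7,17] 3+27=30 <53 → l++
[8,17] 9+27=36 <53 → l++
[9,17] 10+27=37 <53 → l++
[10,17] 13+27=40 <53 → l++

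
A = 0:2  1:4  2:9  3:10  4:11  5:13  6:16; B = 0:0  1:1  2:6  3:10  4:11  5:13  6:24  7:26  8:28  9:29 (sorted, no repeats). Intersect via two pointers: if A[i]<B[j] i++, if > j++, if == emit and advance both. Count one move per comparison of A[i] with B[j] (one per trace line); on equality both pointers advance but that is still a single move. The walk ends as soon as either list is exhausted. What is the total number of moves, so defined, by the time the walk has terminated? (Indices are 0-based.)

10 moves

i=0 j=0: 2>0, j++
i=0 j=1: 2>1, j++
i=0 j=2: 2<6, i++
i=1 j=2: 4<6, i++
i=2 j=2: 9>6, j++
i=2 j=3: 9<10, i++
i=3 j=3: 10==10 emit, i++,j++
i=4 j=4: 11==11 emit, i++,j++
i=5 j=5: 13==13 emit, i++,j++
i=6 j=6: 16<24, i++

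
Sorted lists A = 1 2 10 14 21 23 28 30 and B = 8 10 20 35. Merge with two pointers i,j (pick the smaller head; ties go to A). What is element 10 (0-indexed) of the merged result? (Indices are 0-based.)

[i=0,j=0] A[i]=1<=B[j]=8 take 1 → i++
[i=1,j=0] A[i]=2<=B[j]=8 take 2 → i++
[i=2,j=0] A[i]=10>B[j]=8 take 8 → j++
[i=2,j=1] A[i]=10<=B[j]=10 take 10 → i++
[i=3,j=1] A[i]=14>B[j]=10 take 10 → j++
[i=3,j=2] A[i]=14<=B[j]=20 take 14 → i++
[i=4,j=2] A[i]=21>B[j]=20 take 20 → j++
[i=4,j=3] A[i]=21<=B[j]=35 take 21 → i++
[i=5,j=3] A[i]=23<=B[j]=35 take 23 → i++
[i=6,j=3] A[i]=28<=B[j]=35 take 28 → i++
[i=7,j=3] A[i]=30<=B[j]=35 take 30 → i++
[i=8,j=3] A done, take B[j]=35 → j++

merged[10] = 30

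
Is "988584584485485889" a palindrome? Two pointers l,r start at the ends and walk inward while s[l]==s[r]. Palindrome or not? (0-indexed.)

[0,17] '9'=='9' → l++,r--
[1,16] '8'=='8' → l++,r--
[2,15] '8'=='8' → l++,r--
[3,14] '5'=='5' → l++,r--
[4,13] '8'=='8' → l++,r--
[5,12] '4'=='4' → l++,r--
[6,11] '5'=='5' → l++,r--
[7,10] '8'=='8' → l++,r--
[8,9] '4'=='4' → l++,r--

palindrome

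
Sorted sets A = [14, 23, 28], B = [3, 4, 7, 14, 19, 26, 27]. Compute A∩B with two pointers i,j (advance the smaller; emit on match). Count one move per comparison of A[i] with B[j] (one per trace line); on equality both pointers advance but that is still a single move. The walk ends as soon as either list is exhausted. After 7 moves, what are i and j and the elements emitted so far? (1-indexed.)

i=1 j=1: 14>3, j++
i=1 j=2: 14>4, j++
i=1 j=3: 14>7, j++
i=1 j=4: 14==14 emit, i++,j++
i=2 j=5: 23>19, j++
i=2 j=6: 23<26, i++
i=3 j=6: 28>26, j++

i=3, j=7, emitted=[14]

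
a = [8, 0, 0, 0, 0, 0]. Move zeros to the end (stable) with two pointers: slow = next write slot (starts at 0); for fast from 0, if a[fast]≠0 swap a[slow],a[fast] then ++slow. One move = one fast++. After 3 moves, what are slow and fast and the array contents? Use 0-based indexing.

slow=1, fast=3, a=[8, 0, 0, 0, 0, 0]

slow=0 fast=0: a[fast]=8≠0 swap→a[0]=8, slow++,fast++
slow=1 fast=1: a[fast]=0, fast++
slow=1 fast=2: a[fast]=0, fast++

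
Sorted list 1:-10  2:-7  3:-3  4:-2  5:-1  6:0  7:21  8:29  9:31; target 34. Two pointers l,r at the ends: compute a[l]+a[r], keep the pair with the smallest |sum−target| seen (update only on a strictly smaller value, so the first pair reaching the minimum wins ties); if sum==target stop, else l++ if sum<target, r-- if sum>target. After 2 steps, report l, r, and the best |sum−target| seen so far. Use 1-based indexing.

l=1 r=9: -10+31=21 d=13 *, l++
l=2 r=9: -7+31=24 d=10 *, l++

l=3, r=9, best |Δ|=10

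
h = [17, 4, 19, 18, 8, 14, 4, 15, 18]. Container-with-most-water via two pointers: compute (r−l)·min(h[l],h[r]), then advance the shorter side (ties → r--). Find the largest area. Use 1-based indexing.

max area = 136

l=1 r=9: min(17,18)*8=136 best=136 *, l++
l=2 r=9: min(4,18)*7=28 best=136, l++
l=3 r=9: min(19,18)*6=108 best=136, r--
l=3 r=8: min(19,15)*5=75 best=136, r--
l=3 r=7: min(19,4)*4=16 best=136, r--
l=3 r=6: min(19,14)*3=42 best=136, r--
l=3 r=5: min(19,8)*2=16 best=136, r--
l=3 r=4: min(19,18)*1=18 best=136, r--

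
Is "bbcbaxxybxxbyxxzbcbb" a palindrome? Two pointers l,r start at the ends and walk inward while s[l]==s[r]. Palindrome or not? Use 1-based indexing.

[1,20] 'b'=='b' → l++,r--
[2,19] 'b'=='b' → l++,r--
[3,18] 'c'=='c' → l++,r--
[4,17] 'b'=='b' → l++,r--
[5,16] 'a'!='z' → stop

not a palindrome (mismatch at 5,16)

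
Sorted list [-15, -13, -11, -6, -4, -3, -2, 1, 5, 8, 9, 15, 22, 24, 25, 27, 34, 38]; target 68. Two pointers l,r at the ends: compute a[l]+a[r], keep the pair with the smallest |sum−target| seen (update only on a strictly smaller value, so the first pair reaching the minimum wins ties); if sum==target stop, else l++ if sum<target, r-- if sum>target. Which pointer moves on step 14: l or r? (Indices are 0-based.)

l

l=0 r=17: -15+38=23 d=45 *, l++
l=1 r=17: -13+38=25 d=43 *, l++
l=2 r=17: -11+38=27 d=41 *, l++
l=3 r=17: -6+38=32 d=36 *, l++
l=4 r=17: -4+38=34 d=34 *, l++
l=5 r=17: -3+38=35 d=33 *, l++
l=6 r=17: -2+38=36 d=32 *, l++
l=7 r=17: 1+38=39 d=29 *, l++
l=8 r=17: 5+38=43 d=25 *, l++
l=9 r=17: 8+38=46 d=22 *, l++
l=10 r=17: 9+38=47 d=21 *, l++
l=11 r=17: 15+38=53 d=15 *, l++
l=12 r=17: 22+38=60 d=8 *, l++
l=13 r=17: 24+38=62 d=6 *, l++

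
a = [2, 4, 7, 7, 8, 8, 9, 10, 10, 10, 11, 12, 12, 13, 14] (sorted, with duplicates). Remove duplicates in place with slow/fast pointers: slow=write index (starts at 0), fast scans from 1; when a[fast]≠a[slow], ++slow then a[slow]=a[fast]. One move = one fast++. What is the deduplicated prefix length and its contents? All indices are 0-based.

slow=0 fast=1: a[fast]=4≠a[slow]=2 write a[1]=4, slow++,fast++
slow=1 fast=2: a[fast]=7≠a[slow]=4 write a[2]=7, slow++,fast++
slow=2 fast=3: a[fast]=7=a[slow] dup, fast++
slow=2 fast=4: a[fast]=8≠a[slow]=7 write a[3]=8, slow++,fast++
slow=3 fast=5: a[fast]=8=a[slow] dup, fast++
slow=3 fast=6: a[fast]=9≠a[slow]=8 write a[4]=9, slow++,fast++
slow=4 fast=7: a[fast]=10≠a[slow]=9 write a[5]=10, slow++,fast++
slow=5 fast=8: a[fast]=10=a[slow] dup, fast++
slow=5 fast=9: a[fast]=10=a[slow] dup, fast++
slow=5 fast=10: a[fast]=11≠a[slow]=10 write a[6]=11, slow++,fast++
slow=6 fast=11: a[fast]=12≠a[slow]=11 write a[7]=12, slow++,fast++
slow=7 fast=12: a[fast]=12=a[slow] dup, fast++
slow=7 fast=13: a[fast]=13≠a[slow]=12 write a[8]=13, slow++,fast++
slow=8 fast=14: a[fast]=14≠a[slow]=13 write a[9]=14, slow++,fast++

length 10; prefix = [2, 4, 7, 8, 9, 10, 11, 12, 13, 14]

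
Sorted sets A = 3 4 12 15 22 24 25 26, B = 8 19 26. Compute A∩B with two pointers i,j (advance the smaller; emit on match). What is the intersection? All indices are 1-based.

intersection = [26]

i=1 j=1: 3<8, i++
i=2 j=1: 4<8, i++
i=3 j=1: 12>8, j++
i=3 j=2: 12<19, i++
i=4 j=2: 15<19, i++
i=5 j=2: 22>19, j++
i=5 j=3: 22<26, i++
i=6 j=3: 24<26, i++
i=7 j=3: 25<26, i++
i=8 j=3: 26==26 emit, i++,j++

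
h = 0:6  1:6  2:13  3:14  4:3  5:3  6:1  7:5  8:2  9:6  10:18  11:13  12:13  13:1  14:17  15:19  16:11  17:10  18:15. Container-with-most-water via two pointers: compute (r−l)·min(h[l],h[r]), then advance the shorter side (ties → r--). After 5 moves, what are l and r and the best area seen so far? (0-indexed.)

l=5, r=18, best area=210

l=0 r=18: min(6,15)*18=108 best=108 *, l++
l=1 r=18: min(6,15)*17=102 best=108, l++
l=2 r=18: min(13,15)*16=208 best=208 *, l++
l=3 r=18: min(14,15)*15=210 best=210 *, l++
l=4 r=18: min(3,15)*14=42 best=210, l++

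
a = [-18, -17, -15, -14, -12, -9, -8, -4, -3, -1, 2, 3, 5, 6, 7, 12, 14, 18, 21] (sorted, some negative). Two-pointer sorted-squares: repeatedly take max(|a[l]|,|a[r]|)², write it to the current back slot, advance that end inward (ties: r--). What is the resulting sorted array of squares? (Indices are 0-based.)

[1, 4, 9, 9, 16, 25, 36, 49, 64, 81, 144, 144, 196, 196, 225, 289, 324, 324, 441]

[0,18] |-18|<=|21| out[18]=441 → r--
[0,17] |-18|<=|18| out[17]=324 → r--
[0,16] |-18|>|14| out[16]=324 → l++
[1,16] |-17|>|14| out[15]=289 → l++
[2,16] |-15|>|14| out[14]=225 → l++
[3,16] |-14|<=|14| out[13]=196 → r--
[3,15] |-14|>|12| out[12]=196 → l++
[4,15] |-12|<=|12| out[11]=144 → r--
[4,14] |-12|>|7| out[10]=144 → l++
[5,14] |-9|>|7| out[9]=81 → l++
[6,14] |-8|>|7| out[8]=64 → l++
[7,14] |-4|<=|7| out[7]=49 → r--
[7,13] |-4|<=|6| out[6]=36 → r--
[7,12] |-4|<=|5| out[5]=25 → r--
[7,11] |-4|>|3| out[4]=16 → l++
[8,11] |-3|<=|3| out[3]=9 → r--
[8,10] |-3|>|2| out[2]=9 → l++
[9,10] |-1|<=|2| out[1]=4 → r--
[9,9] |-1|<=|-1| out[0]=1 → r--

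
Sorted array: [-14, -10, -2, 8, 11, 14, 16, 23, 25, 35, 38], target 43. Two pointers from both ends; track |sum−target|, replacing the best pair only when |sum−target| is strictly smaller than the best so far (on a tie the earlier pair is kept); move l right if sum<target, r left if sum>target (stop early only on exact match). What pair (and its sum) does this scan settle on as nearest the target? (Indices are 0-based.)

[0,10] -14+38=24 d=19 * → l++
[1,10] -10+38=28 d=15 * → l++
[2,10] -2+38=36 d=7 * → l++
[3,10] 8+38=46 d=3 * → r--
[3,9] 8+35=43 d=0 * → stop

pair (8, 35) with sum 43 (|Δ|=0)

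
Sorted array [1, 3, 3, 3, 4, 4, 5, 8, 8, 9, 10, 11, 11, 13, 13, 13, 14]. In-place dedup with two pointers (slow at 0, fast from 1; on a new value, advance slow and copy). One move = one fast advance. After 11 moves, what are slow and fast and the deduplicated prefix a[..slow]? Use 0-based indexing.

slow=7, fast=12, prefix=[1, 3, 4, 5, 8, 9, 10, 11]

(s=0,f=1) a[fast]=3≠a[slow]=1 write a[1]=3 → slow++,fast++
(s=1,f=2) a[fast]=3=a[slow] dup → fast++
(s=1,f=3) a[fast]=3=a[slow] dup → fast++
(s=1,f=4) a[fast]=4≠a[slow]=3 write a[2]=4 → slow++,fast++
(s=2,f=5) a[fast]=4=a[slow] dup → fast++
(s=2,f=6) a[fast]=5≠a[slow]=4 write a[3]=5 → slow++,fast++
(s=3,f=7) a[fast]=8≠a[slow]=5 write a[4]=8 → slow++,fast++
(s=4,f=8) a[fast]=8=a[slow] dup → fast++
(s=4,f=9) a[fast]=9≠a[slow]=8 write a[5]=9 → slow++,fast++
(s=5,f=10) a[fast]=10≠a[slow]=9 write a[6]=10 → slow++,fast++
(s=6,f=11) a[fast]=11≠a[slow]=10 write a[7]=11 → slow++,fast++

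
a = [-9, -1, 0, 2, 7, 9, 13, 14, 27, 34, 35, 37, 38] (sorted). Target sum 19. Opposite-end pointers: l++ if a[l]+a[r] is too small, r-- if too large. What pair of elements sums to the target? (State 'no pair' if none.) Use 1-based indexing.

no pair

[1,13] -9+38=29 >19 → r--
[1,12] -9+37=28 >19 → r--
[1,11] -9+35=26 >19 → r--
[1,10] -9+34=25 >19 → r--
[1,9] -9+27=18 <19 → l++
[2,9] -1+27=26 >19 → r--
[2,8] -1+14=13 <19 → l++
[3,8] 0+14=14 <19 → l++
[4,8] 2+14=16 <19 → l++
[5,8] 7+14=21 >19 → r--
[5,7] 7+13=20 >19 → r--
[5,6] 7+9=16 <19 → l++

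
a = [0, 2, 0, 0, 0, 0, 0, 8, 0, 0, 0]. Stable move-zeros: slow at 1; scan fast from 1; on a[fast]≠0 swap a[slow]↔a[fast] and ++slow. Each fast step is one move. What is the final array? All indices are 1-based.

(s=1,f=1) a[fast]=0 → fast++
(s=1,f=2) a[fast]=2≠0 swap→a[1]=2 → slow++,fast++
(s=2,f=3) a[fast]=0 → fast++
(s=2,f=4) a[fast]=0 → fast++
(s=2,f=5) a[fast]=0 → fast++
(s=2,f=6) a[fast]=0 → fast++
(s=2,f=7) a[fast]=0 → fast++
(s=2,f=8) a[fast]=8≠0 swap→a[2]=8 → slow++,fast++
(s=3,f=9) a[fast]=0 → fast++
(s=3,f=10) a[fast]=0 → fast++
(s=3,f=11) a[fast]=0 → fast++

[2, 8, 0, 0, 0, 0, 0, 0, 0, 0, 0]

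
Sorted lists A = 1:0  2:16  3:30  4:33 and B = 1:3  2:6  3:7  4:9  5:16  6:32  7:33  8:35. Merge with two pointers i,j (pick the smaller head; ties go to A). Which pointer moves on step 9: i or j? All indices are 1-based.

j

[i=1,j=1] A[i]=0<=B[j]=3 take 0 → i++
[i=2,j=1] A[i]=16>B[j]=3 take 3 → j++
[i=2,j=2] A[i]=16>B[j]=6 take 6 → j++
[i=2,j=3] A[i]=16>B[j]=7 take 7 → j++
[i=2,j=4] A[i]=16>B[j]=9 take 9 → j++
[i=2,j=5] A[i]=16<=B[j]=16 take 16 → i++
[i=3,j=5] A[i]=30>B[j]=16 take 16 → j++
[i=3,j=6] A[i]=30<=B[j]=32 take 30 → i++
[i=4,j=6] A[i]=33>B[j]=32 take 32 → j++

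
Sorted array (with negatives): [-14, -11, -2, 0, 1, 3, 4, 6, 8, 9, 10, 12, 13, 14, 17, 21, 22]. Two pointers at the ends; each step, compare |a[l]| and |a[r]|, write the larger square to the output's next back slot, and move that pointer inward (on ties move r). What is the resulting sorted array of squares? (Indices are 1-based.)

[1,17] |-14|<=|22| out[17]=484 → r--
[1,16] |-14|<=|21| out[16]=441 → r--
[1,15] |-14|<=|17| out[15]=289 → r--
[1,14] |-14|<=|14| out[14]=196 → r--
[1,13] |-14|>|13| out[13]=196 → l++
[2,13] |-11|<=|13| out[12]=169 → r--
[2,12] |-11|<=|12| out[11]=144 → r--
[2,11] |-11|>|10| out[10]=121 → l++
[3,11] |-2|<=|10| out[9]=100 → r--
[3,10] |-2|<=|9| out[8]=81 → r--
[3,9] |-2|<=|8| out[7]=64 → r--
[3,8] |-2|<=|6| out[6]=36 → r--
[3,7] |-2|<=|4| out[5]=16 → r--
[3,6] |-2|<=|3| out[4]=9 → r--
[3,5] |-2|>|1| out[3]=4 → l++
[4,5] |0|<=|1| out[2]=1 → r--
[4,4] |0|<=|0| out[1]=0 → r--

[0, 1, 4, 9, 16, 36, 64, 81, 100, 121, 144, 169, 196, 196, 289, 441, 484]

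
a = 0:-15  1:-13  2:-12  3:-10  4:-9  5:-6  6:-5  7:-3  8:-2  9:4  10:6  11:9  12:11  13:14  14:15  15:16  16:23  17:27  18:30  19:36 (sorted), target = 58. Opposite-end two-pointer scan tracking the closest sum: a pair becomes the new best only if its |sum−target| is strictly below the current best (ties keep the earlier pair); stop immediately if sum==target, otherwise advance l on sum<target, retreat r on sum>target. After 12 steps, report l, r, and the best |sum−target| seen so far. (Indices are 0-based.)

l=0 r=19: -15+36=21 d=37 *, l++
l=1 r=19: -13+36=23 d=35 *, l++
l=2 r=19: -12+36=24 d=34 *, l++
l=3 r=19: -10+36=26 d=32 *, l++
l=4 r=19: -9+36=27 d=31 *, l++
l=5 r=19: -6+36=30 d=28 *, l++
l=6 r=19: -5+36=31 d=27 *, l++
l=7 r=19: -3+36=33 d=25 *, l++
l=8 r=19: -2+36=34 d=24 *, l++
l=9 r=19: 4+36=40 d=18 *, l++
l=10 r=19: 6+36=42 d=16 *, l++
l=11 r=19: 9+36=45 d=13 *, l++

l=12, r=19, best |Δ|=13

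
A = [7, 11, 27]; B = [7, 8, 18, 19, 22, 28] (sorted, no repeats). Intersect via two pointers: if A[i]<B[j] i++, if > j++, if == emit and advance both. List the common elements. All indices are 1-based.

intersection = [7]

[i=1,j=1] 7==7 emit → i++,j++
[i=2,j=2] 11>8 → j++
[i=2,j=3] 11<18 → i++
[i=3,j=3] 27>18 → j++
[i=3,j=4] 27>19 → j++
[i=3,j=5] 27>22 → j++
[i=3,j=6] 27<28 → i++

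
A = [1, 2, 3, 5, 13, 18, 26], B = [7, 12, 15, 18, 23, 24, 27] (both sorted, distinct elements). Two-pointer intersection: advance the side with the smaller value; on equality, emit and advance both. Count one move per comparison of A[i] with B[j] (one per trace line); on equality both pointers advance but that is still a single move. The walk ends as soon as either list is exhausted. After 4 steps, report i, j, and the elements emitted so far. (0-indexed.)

i=4, j=0, emitted=[]

[i=0,j=0] 1<7 → i++
[i=1,j=0] 2<7 → i++
[i=2,j=0] 3<7 → i++
[i=3,j=0] 5<7 → i++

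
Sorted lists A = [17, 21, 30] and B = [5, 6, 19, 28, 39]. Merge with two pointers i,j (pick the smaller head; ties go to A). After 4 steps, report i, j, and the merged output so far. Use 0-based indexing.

[i=0,j=0] A[i]=17>B[j]=5 take 5 → j++
[i=0,j=1] A[i]=17>B[j]=6 take 6 → j++
[i=0,j=2] A[i]=17<=B[j]=19 take 17 → i++
[i=1,j=2] A[i]=21>B[j]=19 take 19 → j++

i=1, j=3, merged so far=[5, 6, 17, 19]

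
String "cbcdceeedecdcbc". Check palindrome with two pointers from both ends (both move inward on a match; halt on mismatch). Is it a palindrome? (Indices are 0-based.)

not a palindrome (mismatch at 6,8)

l=0 r=14: 'c'=='c', l++,r--
l=1 r=13: 'b'=='b', l++,r--
l=2 r=12: 'c'=='c', l++,r--
l=3 r=11: 'd'=='d', l++,r--
l=4 r=10: 'c'=='c', l++,r--
l=5 r=9: 'e'=='e', l++,r--
l=6 r=8: 'e'!='d', stop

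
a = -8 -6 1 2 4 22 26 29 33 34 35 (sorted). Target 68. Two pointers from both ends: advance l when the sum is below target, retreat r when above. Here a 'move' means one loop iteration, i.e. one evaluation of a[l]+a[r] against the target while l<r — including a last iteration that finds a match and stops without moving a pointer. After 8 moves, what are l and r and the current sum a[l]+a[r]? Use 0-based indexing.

l=8, r=10, sum=68

[0,10] -8+35=27 <68 → l++
[1,10] -6+35=29 <68 → l++
[2,10] 1+35=36 <68 → l++
[3,10] 2+35=37 <68 → l++
[4,10] 4+35=39 <68 → l++
[5,10] 22+35=57 <68 → l++
[6,10] 26+35=61 <68 → l++
[7,10] 29+35=64 <68 → l++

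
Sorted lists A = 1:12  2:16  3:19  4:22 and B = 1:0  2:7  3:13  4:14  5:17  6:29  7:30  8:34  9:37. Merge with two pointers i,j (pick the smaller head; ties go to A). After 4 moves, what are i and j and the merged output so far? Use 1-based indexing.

i=1 j=1: A[i]=12>B[j]=0 take 0, j++
i=1 j=2: A[i]=12>B[j]=7 take 7, j++
i=1 j=3: A[i]=12<=B[j]=13 take 12, i++
i=2 j=3: A[i]=16>B[j]=13 take 13, j++

i=2, j=4, merged so far=[0, 7, 12, 13]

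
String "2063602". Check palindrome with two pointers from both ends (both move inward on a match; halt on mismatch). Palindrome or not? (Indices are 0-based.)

palindrome

[0,6] '2'=='2' → l++,r--
[1,5] '0'=='0' → l++,r--
[2,4] '6'=='6' → l++,r--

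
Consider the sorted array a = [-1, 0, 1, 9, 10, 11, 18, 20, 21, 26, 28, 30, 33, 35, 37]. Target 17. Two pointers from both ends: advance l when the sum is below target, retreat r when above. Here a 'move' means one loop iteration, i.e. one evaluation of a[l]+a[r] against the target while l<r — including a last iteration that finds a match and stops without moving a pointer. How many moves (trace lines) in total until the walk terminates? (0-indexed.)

[0,14] -1+37=36 >17 → r--
[0,13] -1+35=34 >17 → r--
[0,12] -1+33=32 >17 → r--
[0,11] -1+30=29 >17 → r--
[0,10] -1+28=27 >17 → r--
[0,9] -1+26=25 >17 → r--
[0,8] -1+21=20 >17 → r--
[0,7] -1+20=19 >17 → r--
[0,6] -1+18=17 → found

9 moves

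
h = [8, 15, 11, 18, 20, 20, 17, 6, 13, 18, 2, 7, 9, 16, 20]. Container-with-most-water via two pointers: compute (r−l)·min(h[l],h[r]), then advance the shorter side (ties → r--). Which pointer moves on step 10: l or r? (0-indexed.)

[0,14] min(8,20)*14=112 best=112 * → l++
[1,14] min(15,20)*13=195 best=195 * → l++
[2,14] min(11,20)*12=132 best=195 → l++
[3,14] min(18,20)*11=198 best=198 * → l++
[4,14] min(20,20)*10=200 best=200 * → r--
[4,13] min(20,16)*9=144 best=200 → r--
[4,12] min(20,9)*8=72 best=200 → r--
[4,11] min(20,7)*7=49 best=200 → r--
[4,10] min(20,2)*6=12 best=200 → r--
[4,9] min(20,18)*5=90 best=200 → r--

r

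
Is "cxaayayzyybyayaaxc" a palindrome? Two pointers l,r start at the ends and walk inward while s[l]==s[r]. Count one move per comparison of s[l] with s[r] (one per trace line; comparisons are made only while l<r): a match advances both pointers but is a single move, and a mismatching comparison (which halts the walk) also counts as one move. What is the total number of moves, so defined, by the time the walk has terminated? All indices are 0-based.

l=0 r=17: 'c'=='c', l++,r--
l=1 r=16: 'x'=='x', l++,r--
l=2 r=15: 'a'=='a', l++,r--
l=3 r=14: 'a'=='a', l++,r--
l=4 r=13: 'y'=='y', l++,r--
l=5 r=12: 'a'=='a', l++,r--
l=6 r=11: 'y'=='y', l++,r--
l=7 r=10: 'z'!='b', stop

8 moves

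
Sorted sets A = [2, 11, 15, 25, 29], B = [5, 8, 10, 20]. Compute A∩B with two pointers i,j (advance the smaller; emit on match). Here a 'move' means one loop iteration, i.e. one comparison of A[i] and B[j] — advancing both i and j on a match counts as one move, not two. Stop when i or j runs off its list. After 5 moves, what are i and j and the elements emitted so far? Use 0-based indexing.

i=2, j=3, emitted=[]

[i=0,j=0] 2<5 → i++
[i=1,j=0] 11>5 → j++
[i=1,j=1] 11>8 → j++
[i=1,j=2] 11>10 → j++
[i=1,j=3] 11<20 → i++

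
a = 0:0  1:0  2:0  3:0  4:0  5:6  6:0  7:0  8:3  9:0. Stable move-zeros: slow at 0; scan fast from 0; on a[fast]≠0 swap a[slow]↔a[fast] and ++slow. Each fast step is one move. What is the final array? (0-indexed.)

slow=0 fast=0: a[fast]=0, fast++
slow=0 fast=1: a[fast]=0, fast++
slow=0 fast=2: a[fast]=0, fast++
slow=0 fast=3: a[fast]=0, fast++
slow=0 fast=4: a[fast]=0, fast++
slow=0 fast=5: a[fast]=6≠0 swap→a[0]=6, slow++,fast++
slow=1 fast=6: a[fast]=0, fast++
slow=1 fast=7: a[fast]=0, fast++
slow=1 fast=8: a[fast]=3≠0 swap→a[1]=3, slow++,fast++
slow=2 fast=9: a[fast]=0, fast++

[6, 3, 0, 0, 0, 0, 0, 0, 0, 0]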